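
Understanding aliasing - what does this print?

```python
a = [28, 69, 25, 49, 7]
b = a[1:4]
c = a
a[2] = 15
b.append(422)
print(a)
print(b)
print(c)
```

Key concept: slice vs alias.
Step by step:
`a = [28, 69, 25, 49, 7]` → a = [28, 69, 25, 49, 7]
`b = a[1:4]` → b = [69, 25, 49]
`c = a` → c = [28, 69, 25, 49, 7] (same object as a)
`a[2] = 15` → a = [28, 69, 15, 49, 7] (same object as c); c = [28, 69, 15, 49, 7] (same object as a)
`b.append(422)` → b = [69, 25, 49, 422]
`print(a)` → prints [28, 69, 15, 49, 7]
`print(b)` → prints [69, 25, 49, 422]
`print(c)` → prints [28, 69, 15, 49, 7]

Answer:
[28, 69, 15, 49, 7]
[69, 25, 49, 422]
[28, 69, 15, 49, 7]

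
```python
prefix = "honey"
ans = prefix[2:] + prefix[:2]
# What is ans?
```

Trace:
`prefix = "honey"` → prefix = 'honey'
`ans = prefix[2:] + prefix[:2]` → ans = 'neyho'
So ans = 'neyho'

Answer: 'neyho'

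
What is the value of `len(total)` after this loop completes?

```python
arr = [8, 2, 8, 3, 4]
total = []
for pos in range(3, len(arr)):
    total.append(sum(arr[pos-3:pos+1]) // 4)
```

Number of 4-element averages
`total` takes the values: [] → [5] → [5, 4]
So `len(total)` = 2

Answer: 2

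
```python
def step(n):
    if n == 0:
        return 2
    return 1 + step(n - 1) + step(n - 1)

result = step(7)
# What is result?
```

step(n) = 1 + 2·step(n-1), step(0)=2. Closed form: (2+1)·2^7 - 1 = 383.

Answer: 383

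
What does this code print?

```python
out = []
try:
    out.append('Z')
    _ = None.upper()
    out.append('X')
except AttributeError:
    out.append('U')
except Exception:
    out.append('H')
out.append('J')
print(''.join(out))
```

Execution trace: 'Z' (try body) → 'U' (except AttributeError) → 'J' (after the try/except). Output: ZUJ

Answer: ZUJ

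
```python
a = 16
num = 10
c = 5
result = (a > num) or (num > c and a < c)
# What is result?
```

Trace:
`a = 16` → a = 16
`num = 10` → num = 10
`c = 5` → c = 5
`result = (a > num) or (num > c and a < c)` → result = True
So result = True

Answer: True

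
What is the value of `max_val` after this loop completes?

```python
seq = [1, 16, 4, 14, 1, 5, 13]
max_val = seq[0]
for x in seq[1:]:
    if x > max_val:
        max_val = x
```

Maximum of [1, 16, 4, 14, 1, 5, 13]
`max_val` takes the values: 1 → 16

Answer: 16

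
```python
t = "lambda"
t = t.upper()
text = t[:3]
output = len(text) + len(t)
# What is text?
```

Trace:
`t = "lambda"` → t = 'lambda'
`t = t.upper()` → t = 'LAMBDA'
`text = t[:3]` → text = 'LAM'
`output = len(text) + len(t)` → output = 9
So text = 'LAM'

Answer: 'LAM'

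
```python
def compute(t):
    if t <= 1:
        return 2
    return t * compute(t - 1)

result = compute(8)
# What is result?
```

compute(8) = 8 * 7 * 6 * 5 * 4 * 3 * 2 * 2 = 80640

Answer: 80640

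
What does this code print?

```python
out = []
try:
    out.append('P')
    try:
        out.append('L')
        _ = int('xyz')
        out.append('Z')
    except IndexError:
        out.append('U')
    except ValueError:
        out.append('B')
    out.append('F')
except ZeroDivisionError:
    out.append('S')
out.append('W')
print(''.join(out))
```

Execution trace: 'P' (try body) → 'L' (inner try body) → 'B' (inner except ValueError) → 'F' (try body, no exception) → 'W' (after the try/except). Output: PLBFW

Answer: PLBFW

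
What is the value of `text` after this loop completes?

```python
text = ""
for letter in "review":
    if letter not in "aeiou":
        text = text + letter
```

Remove vowels from 'review'
`text` takes the values: "" → "r" → "rv" → "rvw"

Answer: "rvw"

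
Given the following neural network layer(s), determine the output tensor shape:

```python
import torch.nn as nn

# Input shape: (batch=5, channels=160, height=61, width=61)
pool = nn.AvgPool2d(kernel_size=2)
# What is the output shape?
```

Input: (5, 160, 61, 61) -> Output: (5, 160, 30, 30)

Answer: (5, 160, 30, 30)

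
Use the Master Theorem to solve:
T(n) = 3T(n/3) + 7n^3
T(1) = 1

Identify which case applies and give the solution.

a=3, b=3, f(n)=7n^3. log_3(3) = 1. Since c=3 > 1 and the regularity condition holds (3(n/3)^3 = (3/3^3)n^3 with 3/3^3 < 1), Case 3 applies: T(n) = Θ(f(n)) = O(n^3).

Answer: O(n^3) - Case 3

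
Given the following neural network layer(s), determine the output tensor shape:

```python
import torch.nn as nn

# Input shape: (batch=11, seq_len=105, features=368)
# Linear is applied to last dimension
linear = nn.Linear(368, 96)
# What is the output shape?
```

Input: (11, 105, 368) -> Output: (11, 105, 96)

Answer: (11, 105, 96)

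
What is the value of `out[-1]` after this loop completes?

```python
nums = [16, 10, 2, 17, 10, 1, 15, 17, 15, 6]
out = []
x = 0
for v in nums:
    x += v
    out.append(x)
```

Cumulative sum ends at 109
`out` takes the values: [] → [16] → [16, 26] → [16, 26, 28] → [16, 26, 28, 45] → [16, 26, 28, 45, 55] → [16, 26, 28, 45, 55, 56] → [16, 26, 28, 45, 55, 56, 71] → [16, 26, 28, 45, 55, 56, 71, 88] → [16, 26, 28, 45, 55, 56, 71, 88, 103] → [16, 26, 28, 45, 55, 56, 71, 88, 103, 109]
So `out[-1]` = 109

Answer: 109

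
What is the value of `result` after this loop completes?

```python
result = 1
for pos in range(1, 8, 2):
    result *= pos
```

Product of 1, 3, 5, ... up to 7
`result` takes the values: 1 → 3 → 15 → 105

Answer: 105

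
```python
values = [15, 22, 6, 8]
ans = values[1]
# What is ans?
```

Trace:
`values = [15, 22, 6, 8]` → values = [15, 22, 6, 8]
`ans = values[1]` → ans = 22
So ans = 22

Answer: 22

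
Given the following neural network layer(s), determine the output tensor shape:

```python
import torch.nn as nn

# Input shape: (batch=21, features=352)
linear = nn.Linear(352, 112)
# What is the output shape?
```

Input: (21, 352) -> Output: (21, 112)

Answer: (21, 112)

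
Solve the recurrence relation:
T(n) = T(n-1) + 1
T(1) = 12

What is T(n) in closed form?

Unrolling: T(n) = T(1) + 1·(n-1) = 12 + 1(n-1) = n + 11.

Answer: T(n) = n + 11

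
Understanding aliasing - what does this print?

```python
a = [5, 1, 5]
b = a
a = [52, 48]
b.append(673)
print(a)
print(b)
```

Key concept: rebinding vs mutation: a is rebound to a new list, b still points at the original.
Step by step:
`a = [5, 1, 5]` → a = [5, 1, 5]
`b = a` → b = [5, 1, 5] (same object as a)
`a = [52, 48]` → a = [52, 48]
`b.append(673)` → b = [5, 1, 5, 673]
`print(a)` → prints [52, 48]
`print(b)` → prints [5, 1, 5, 673]

Answer:
[52, 48]
[5, 1, 5, 673]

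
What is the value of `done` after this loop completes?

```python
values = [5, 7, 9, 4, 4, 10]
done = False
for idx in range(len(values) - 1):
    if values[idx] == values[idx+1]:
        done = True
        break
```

Check consecutive duplicates in [5, 7, 9, 4, 4, 10]
`done` takes the values: False → True

Answer: True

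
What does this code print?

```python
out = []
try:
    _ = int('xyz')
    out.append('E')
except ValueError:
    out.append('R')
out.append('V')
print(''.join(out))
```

Execution trace: 'R' (except ValueError) → 'V' (after the try/except). Output: RV

Answer: RV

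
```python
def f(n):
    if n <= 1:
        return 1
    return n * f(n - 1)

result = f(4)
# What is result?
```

f(4) = 4 * 3 * 2 * 1 = 24

Answer: 24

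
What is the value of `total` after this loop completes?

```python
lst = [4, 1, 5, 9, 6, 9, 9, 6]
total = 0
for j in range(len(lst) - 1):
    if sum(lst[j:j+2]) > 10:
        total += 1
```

Count windows with sum > 10
`total` takes the values: 0 → 1 → 2 → 3 → 4 → 5

Answer: 5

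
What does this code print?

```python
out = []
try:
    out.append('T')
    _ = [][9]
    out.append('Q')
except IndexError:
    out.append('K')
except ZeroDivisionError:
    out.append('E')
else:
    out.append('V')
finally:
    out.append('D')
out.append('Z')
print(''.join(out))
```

Execution trace: 'T' (try body) → 'K' (except IndexError) → 'D' (finally) → 'Z' (after the try/except). Output: TKDZ

Answer: TKDZ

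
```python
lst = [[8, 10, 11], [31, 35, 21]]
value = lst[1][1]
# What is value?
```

Trace:
`lst = [[8, 10, 11], [31, 35, 21]]` → lst = [[8, 10, 11], [31, 35, 21]]
`value = lst[1][1]` → value = 35
So value = 35

Answer: 35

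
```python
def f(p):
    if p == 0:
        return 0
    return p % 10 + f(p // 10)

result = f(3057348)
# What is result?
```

Sum of digits of 3057348: 8 + 4 + 3 + 7 + 5 + 0 + 3 = 30

Answer: 30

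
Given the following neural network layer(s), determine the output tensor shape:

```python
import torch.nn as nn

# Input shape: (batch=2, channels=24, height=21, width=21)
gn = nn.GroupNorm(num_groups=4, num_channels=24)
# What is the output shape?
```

Input: (2, 24, 21, 21) -> Output: (2, 24, 21, 21)

Answer: (2, 24, 21, 21)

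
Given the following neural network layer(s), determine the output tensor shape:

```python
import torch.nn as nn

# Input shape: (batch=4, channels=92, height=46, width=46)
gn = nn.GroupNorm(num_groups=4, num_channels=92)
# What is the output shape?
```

Input: (4, 92, 46, 46) -> Output: (4, 92, 46, 46)

Answer: (4, 92, 46, 46)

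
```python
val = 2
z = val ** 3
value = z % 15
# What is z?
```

Trace:
`val = 2` → val = 2
`z = val ** 3` → z = 8
`value = z % 15` → value = 8
So z = 8

Answer: 8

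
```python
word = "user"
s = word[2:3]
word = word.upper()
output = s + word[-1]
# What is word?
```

Trace:
`word = "user"` → word = 'user'
`s = word[2:3]` → s = 'e'
`word = word.upper()` → word = 'USER'
`output = s + word[-1]` → output = 'eR'
So word = 'USER'

Answer: 'USER'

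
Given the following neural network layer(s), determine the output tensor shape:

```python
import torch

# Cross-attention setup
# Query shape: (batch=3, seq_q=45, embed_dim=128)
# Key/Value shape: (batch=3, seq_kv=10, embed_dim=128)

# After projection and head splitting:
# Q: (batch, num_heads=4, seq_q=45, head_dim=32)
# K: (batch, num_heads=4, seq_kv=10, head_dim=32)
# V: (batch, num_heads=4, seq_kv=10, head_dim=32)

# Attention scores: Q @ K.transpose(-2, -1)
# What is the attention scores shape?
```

Input: (3, 45, 128) -> Output: (3, 4, 45, 10)

Answer: (3, 4, 45, 10)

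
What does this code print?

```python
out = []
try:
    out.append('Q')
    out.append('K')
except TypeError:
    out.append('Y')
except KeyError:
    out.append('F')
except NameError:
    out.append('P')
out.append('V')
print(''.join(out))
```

Execution trace: 'Q' (try body) → 'K' (try body, no exception) → 'V' (after the try/except). Output: QKV

Answer: QKV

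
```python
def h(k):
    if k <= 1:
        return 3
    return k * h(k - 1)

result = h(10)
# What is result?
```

h(10) = 10 * 9 * 8 * 7 * 6 * 5 * 4 * 3 * 2 * 3 = 10886400

Answer: 10886400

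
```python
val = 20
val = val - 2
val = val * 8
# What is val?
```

Trace:
`val = 20` → val = 20
`val = val - 2` → val = 18
`val = val * 8` → val = 144
So val = 144

Answer: 144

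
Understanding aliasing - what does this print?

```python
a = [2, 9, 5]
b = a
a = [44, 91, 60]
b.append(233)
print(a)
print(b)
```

Key concept: rebinding vs mutation: a is rebound to a new list, b still points at the original.
Step by step:
`a = [2, 9, 5]` → a = [2, 9, 5]
`b = a` → b = [2, 9, 5] (same object as a)
`a = [44, 91, 60]` → a = [44, 91, 60]
`b.append(233)` → b = [2, 9, 5, 233]
`print(a)` → prints [44, 91, 60]
`print(b)` → prints [2, 9, 5, 233]

Answer:
[44, 91, 60]
[2, 9, 5, 233]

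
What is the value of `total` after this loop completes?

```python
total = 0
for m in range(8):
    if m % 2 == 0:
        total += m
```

Sum of even numbers 0 to 7
`total` takes the values: 0 → 2 → 6 → 12

Answer: 12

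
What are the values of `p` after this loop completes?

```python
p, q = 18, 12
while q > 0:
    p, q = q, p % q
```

GCD of 18 and 12
`p` takes the values: 18 → 12 → 6

Answer: 6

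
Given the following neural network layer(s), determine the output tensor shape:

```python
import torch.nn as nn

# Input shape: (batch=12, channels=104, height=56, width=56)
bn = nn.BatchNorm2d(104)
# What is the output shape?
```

Input: (12, 104, 56, 56) -> Output: (12, 104, 56, 56)

Answer: (12, 104, 56, 56)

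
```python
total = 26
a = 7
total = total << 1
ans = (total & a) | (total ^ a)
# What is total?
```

Trace:
`total = 26` → total = 26
`a = 7` → a = 7
`total = total << 1` → total = 52
`ans = (total & a) | (total ^ a)` → ans = 55
So total = 52

Answer: 52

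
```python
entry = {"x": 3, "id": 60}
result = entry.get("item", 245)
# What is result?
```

Trace:
`entry = {"x": 3, "id": 60}` → entry = {'x': 3, 'id': 60}
`result = entry.get("item", 245)` → result = 245
So result = 245

Answer: 245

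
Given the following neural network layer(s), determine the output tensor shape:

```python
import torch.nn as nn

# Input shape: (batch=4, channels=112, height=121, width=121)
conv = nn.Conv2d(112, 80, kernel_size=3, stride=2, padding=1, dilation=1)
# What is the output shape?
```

Input: (4, 112, 121, 121) -> Output: (4, 80, 61, 61)

Answer: (4, 80, 61, 61)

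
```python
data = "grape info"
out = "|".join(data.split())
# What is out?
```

Trace:
`data = "grape info"` → data = 'grape info'
`out = "|".join(data.split())` → out = 'grape|info'
So out = 'grape|info'

Answer: 'grape|info'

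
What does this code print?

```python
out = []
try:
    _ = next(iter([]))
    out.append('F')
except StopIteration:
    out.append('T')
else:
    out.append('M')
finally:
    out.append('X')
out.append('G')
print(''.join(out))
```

Execution trace: 'T' (except StopIteration) → 'X' (finally) → 'G' (after the try/except). Output: TXG

Answer: TXG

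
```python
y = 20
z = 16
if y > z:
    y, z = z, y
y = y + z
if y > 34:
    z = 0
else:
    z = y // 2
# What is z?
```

Trace:
`y = 20` → y = 20
`z = 16` → z = 16
`if y > z: ...` → y > z is True → y = 16; z = 20
`y = y + z` → y = 36
`if y > 34: ...` → y > 34 is True → z = 0
So z = 0

Answer: 0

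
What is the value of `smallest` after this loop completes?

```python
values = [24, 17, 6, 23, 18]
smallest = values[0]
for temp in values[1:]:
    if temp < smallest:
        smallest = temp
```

Minimum of [24, 17, 6, 23, 18]
`smallest` takes the values: 24 → 17 → 6

Answer: 6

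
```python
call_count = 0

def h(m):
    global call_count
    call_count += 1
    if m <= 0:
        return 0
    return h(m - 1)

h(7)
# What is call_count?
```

Linear recursion stepping by 1: 8 calls from m=7 down to ≤0.

Answer: 8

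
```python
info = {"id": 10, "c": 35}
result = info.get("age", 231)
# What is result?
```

Trace:
`info = {"id": 10, "c": 35}` → info = {'id': 10, 'c': 35}
`result = info.get("age", 231)` → result = 231
So result = 231

Answer: 231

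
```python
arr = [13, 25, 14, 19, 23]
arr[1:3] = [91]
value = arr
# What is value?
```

Trace:
`arr = [13, 25, 14, 19, 23]` → arr = [13, 25, 14, 19, 23]
`arr[1:3] = [91]` → arr = [13, 91, 19, 23]
`value = arr` → value = [13, 91, 19, 23]
So value = [13, 91, 19, 23]

Answer: [13, 91, 19, 23]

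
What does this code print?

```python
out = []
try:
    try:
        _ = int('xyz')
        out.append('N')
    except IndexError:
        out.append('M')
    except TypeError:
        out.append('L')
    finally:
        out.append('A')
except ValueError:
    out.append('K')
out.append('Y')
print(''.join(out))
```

Execution trace: 'A' (inner finally) → 'K' (outer except ValueError) → 'Y' (after the try/except). Output: AKY

Answer: AKY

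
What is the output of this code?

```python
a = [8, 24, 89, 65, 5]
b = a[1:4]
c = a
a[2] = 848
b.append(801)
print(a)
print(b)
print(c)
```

Key concept: slice vs alias.
Step by step:
`a = [8, 24, 89, 65, 5]` → a = [8, 24, 89, 65, 5]
`b = a[1:4]` → b = [24, 89, 65]
`c = a` → c = [8, 24, 89, 65, 5] (same object as a)
`a[2] = 848` → a = [8, 24, 848, 65, 5] (same object as c); c = [8, 24, 848, 65, 5] (same object as a)
`b.append(801)` → b = [24, 89, 65, 801]
`print(a)` → prints [8, 24, 848, 65, 5]
`print(b)` → prints [24, 89, 65, 801]
`print(c)` → prints [8, 24, 848, 65, 5]

Answer:
[8, 24, 848, 65, 5]
[24, 89, 65, 801]
[8, 24, 848, 65, 5]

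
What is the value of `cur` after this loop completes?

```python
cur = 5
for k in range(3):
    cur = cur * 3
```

Multiply by 3, 3 times: 5 * 3^3 = 135
`cur` takes the values: 5 → 15 → 45 → 135

Answer: 135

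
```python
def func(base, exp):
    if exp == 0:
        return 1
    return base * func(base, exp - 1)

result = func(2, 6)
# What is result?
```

func(2, 6) = 2 * 2 * 2 * 2 * 2 * 2 = 64

Answer: 64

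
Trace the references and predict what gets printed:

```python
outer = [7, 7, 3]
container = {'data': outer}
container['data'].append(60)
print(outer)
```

Key concept: dict holds reference to list.
Step by step:
`outer = [7, 7, 3]` → outer = [7, 7, 3]
`container = {'data': outer}` → container = {'data': [7, 7, 3]}
`container['data'].append(60)` → outer = [7, 7, 3, 60]; container = {'data': [7, 7, 3, 60]}
`print(outer)` → prints [7, 7, 3, 60]

Answer: [7, 7, 3, 60]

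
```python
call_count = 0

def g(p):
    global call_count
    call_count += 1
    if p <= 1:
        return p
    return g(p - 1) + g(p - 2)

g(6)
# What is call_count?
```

Calls(p) = 1 + Calls(p-1) + Calls(p-2); Calls(0)=Calls(1)=1. For p=6 this gives 25.

Answer: 25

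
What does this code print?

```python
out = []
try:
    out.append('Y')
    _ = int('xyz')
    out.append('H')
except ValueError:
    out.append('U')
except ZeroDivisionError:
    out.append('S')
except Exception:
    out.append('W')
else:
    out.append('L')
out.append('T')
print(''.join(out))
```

Execution trace: 'Y' (try body) → 'U' (except ValueError) → 'T' (after the try/except). Output: YUT

Answer: YUT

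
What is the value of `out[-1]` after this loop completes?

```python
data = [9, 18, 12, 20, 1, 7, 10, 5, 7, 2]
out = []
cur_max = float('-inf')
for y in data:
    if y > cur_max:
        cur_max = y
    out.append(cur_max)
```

Running max ends at 20
`out` takes the values: [] → [9] → [9, 18] → [9, 18, 18] → [9, 18, 18, 20] → [9, 18, 18, 20, 20] → [9, 18, 18, 20, 20, 20] → [9, 18, 18, 20, 20, 20, 20] → [9, 18, 18, 20, 20, 20, 20, 20] → [9, 18, 18, 20, 20, 20, 20, 20, 20] → [9, 18, 18, 20, 20, 20, 20, 20, 20, 20]
So `out[-1]` = 20

Answer: 20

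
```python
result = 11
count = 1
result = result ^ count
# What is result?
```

Trace:
`result = 11` → result = 11
`count = 1` → count = 1
`result = result ^ count` → result = 10
So result = 10

Answer: 10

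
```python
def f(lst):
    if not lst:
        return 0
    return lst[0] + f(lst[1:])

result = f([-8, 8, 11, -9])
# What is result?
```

(-8) + 8 + 11 + (-9) + 0 = 2

Answer: 2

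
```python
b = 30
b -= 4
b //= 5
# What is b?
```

Trace:
`b = 30` → b = 30
`b -= 4` → b = 26
`b //= 5` → b = 5
So b = 5

Answer: 5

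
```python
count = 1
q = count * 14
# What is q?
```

Trace:
`count = 1` → count = 1
`q = count * 14` → q = 14
So q = 14

Answer: 14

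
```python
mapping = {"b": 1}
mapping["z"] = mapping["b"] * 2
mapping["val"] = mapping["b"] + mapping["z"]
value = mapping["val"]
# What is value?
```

Trace:
`mapping = {"b": 1}` → mapping = {'b': 1}
`mapping["z"] = mapping["b"] * 2` → mapping = {'b': 1, 'z': 2}
`mapping["val"] = mapping["b"] + mapping["z"]` → mapping = {'b': 1, 'z': 2, 'val': 3}
`value = mapping["val"]` → value = 3
So value = 3

Answer: 3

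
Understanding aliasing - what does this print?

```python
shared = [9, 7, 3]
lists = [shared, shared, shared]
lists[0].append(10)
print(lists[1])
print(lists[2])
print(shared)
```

Key concept: list of same reference.
Step by step:
`shared = [9, 7, 3]` → shared = [9, 7, 3]
`lists = [shared, shared, shared]` → lists = [[9, 7, 3], [9, 7, 3], [9, 7, 3]]
`lists[0].append(10)` → shared = [9, 7, 3, 10]; lists = [[9, 7, 3, 10], [9, 7, 3, 10], [9, 7, 3, 10]]
`print(lists[1])` → prints [9, 7, 3, 10]
`print(lists[2])` → prints [9, 7, 3, 10]
`print(shared)` → prints [9, 7, 3, 10]

Answer:
[9, 7, 3, 10]
[9, 7, 3, 10]
[9, 7, 3, 10]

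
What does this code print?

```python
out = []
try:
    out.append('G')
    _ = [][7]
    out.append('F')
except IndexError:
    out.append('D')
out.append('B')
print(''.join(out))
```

Execution trace: 'G' (try body) → 'D' (except IndexError) → 'B' (after the try/except). Output: GDB

Answer: GDB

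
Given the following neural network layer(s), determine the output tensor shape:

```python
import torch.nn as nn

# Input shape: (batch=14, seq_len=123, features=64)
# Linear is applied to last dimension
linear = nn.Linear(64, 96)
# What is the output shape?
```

Input: (14, 123, 64) -> Output: (14, 123, 96)

Answer: (14, 123, 96)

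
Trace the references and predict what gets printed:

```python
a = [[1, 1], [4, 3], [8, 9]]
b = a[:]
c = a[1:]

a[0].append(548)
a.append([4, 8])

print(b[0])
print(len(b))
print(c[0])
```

Key concept: slice with nested mutation.
Step by step:
`a = [[1, 1], [4, 3], [8, 9]]` → a = [[1, 1], [4, 3], [8, 9]]
`b = a[:]` → b = [[1, 1], [4, 3], [8, 9]]
`c = a[1:]` → c = [[4, 3], [8, 9]]
`a[0].append(548)` → a = [[1, 1, 548], [4, 3], [8, 9]]; b = [[1, 1, 548], [4, 3], [8, 9]]
`a.append([4, 8])` → a = [[1, 1, 548], [4, 3], [8, 9], [4, 8]]
`print(b[0])` → prints [1, 1, 548]
`print(len(b))` → prints 3
`print(c[0])` → prints [4, 3]

Answer:
[1, 1, 548]
3
[4, 3]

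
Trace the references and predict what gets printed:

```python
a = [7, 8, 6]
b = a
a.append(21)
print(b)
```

Key concept: basic list aliasing.
Step by step:
`a = [7, 8, 6]` → a = [7, 8, 6]
`b = a` → b = [7, 8, 6] (same object as a)
`a.append(21)` → a = [7, 8, 6, 21] (same object as b); b = [7, 8, 6, 21] (same object as a)
`print(b)` → prints [7, 8, 6, 21]

Answer: [7, 8, 6, 21]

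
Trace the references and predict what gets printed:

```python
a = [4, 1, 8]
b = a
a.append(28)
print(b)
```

Key concept: basic list aliasing.
Step by step:
`a = [4, 1, 8]` → a = [4, 1, 8]
`b = a` → b = [4, 1, 8] (same object as a)
`a.append(28)` → a = [4, 1, 8, 28] (same object as b); b = [4, 1, 8, 28] (same object as a)
`print(b)` → prints [4, 1, 8, 28]

Answer: [4, 1, 8, 28]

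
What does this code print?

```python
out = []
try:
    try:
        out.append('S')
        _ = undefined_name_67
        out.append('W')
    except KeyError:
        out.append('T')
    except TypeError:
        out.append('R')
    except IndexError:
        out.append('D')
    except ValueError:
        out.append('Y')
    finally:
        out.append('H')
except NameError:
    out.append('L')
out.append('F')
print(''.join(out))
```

Execution trace: 'S' (try body) → 'H' (finally) → 'L' (outer except NameError) → 'F' (after the try/except). Output: SHLF

Answer: SHLF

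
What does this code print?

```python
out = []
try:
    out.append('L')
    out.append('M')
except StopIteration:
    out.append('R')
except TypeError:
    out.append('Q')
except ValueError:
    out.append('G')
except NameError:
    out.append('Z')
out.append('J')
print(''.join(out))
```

Execution trace: 'L' (try body) → 'M' (try body, no exception) → 'J' (after the try/except). Output: LMJ

Answer: LMJ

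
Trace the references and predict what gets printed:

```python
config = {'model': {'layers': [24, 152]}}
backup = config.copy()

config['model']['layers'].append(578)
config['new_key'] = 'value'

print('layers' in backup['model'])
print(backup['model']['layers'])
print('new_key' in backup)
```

Key concept: shallow copy gotcha with nested dict.
Step by step:
`config = {'model': {'layers': [24, 152]}}` → config = {'model': {'layers': [24, 152]}}
`backup = config.copy()` → backup = {'model': {'layers': [24, 152]}}
`config['model']['layers'].append(578)` → config = {'model': {'layers': [24, 152, 578]}}; backup = {'model': {'layers': [24, 152, 578]}}
`config['new_key'] = 'value'` → config = {'model': {'layers': [24, 152, 578]}, 'new_key': 'value'}
`print('layers' in backup['model'])` → prints True
`print(backup['model']['layers'])` → prints [24, 152, 578]
`print('new_key' in backup)` → prints False

Answer:
True
[24, 152, 578]
False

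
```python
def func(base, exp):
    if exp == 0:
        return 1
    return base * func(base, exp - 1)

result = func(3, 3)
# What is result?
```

func(3, 3) = 3 * 3 * 3 = 27

Answer: 27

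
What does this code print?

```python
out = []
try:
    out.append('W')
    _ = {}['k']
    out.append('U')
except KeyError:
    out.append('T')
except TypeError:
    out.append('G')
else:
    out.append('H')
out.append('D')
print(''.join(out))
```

Execution trace: 'W' (try body) → 'T' (except KeyError) → 'D' (after the try/except). Output: WTD

Answer: WTD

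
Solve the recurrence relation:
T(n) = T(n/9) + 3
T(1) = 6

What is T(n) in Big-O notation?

Each step divides n by 9 and adds 3. After log_9(n) steps we reach T(1)=6. So T(n) = 3·log_9(n) + 6 = O(log n).

Answer: O(log n)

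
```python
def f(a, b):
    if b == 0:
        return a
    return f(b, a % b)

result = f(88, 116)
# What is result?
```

f(88, 116) -> f(116, 88) -> f(88, 28) -> f(28, 4) -> f(4, 0) -> 4

Answer: 4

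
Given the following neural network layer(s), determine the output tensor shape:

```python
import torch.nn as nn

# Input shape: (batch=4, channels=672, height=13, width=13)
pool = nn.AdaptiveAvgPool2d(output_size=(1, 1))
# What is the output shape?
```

Input: (4, 672, 13, 13) -> Output: (4, 672, 1, 1)

Answer: (4, 672, 1, 1)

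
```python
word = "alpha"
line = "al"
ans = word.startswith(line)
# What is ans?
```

Trace:
`word = "alpha"` → word = 'alpha'
`line = "al"` → line = 'al'
`ans = word.startswith(line)` → ans = True
So ans = True

Answer: True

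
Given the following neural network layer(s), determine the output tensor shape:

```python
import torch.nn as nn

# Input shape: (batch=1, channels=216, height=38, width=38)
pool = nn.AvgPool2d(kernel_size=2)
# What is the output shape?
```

Input: (1, 216, 38, 38) -> Output: (1, 216, 19, 19)

Answer: (1, 216, 19, 19)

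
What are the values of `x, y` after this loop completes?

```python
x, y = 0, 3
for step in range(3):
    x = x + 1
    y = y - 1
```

x goes 0→3, y goes 3→0
`x, y` takes the values: (0, 3) → (1, 3) → (1, 2) → (2, 2) → (2, 1) → (3, 1) → (3, 0)

Answer: 3, 0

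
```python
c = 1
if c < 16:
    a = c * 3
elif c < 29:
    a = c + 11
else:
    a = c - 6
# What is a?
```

Trace:
`c = 1` → c = 1
`if c < 16: ...` → c < 16 is True → a = 3
So a = 3

Answer: 3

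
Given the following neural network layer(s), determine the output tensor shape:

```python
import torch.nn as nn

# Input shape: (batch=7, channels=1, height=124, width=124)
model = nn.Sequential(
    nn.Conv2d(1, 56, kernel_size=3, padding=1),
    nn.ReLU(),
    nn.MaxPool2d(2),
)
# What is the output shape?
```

Input: (7, 1, 124, 124) -> after Conv2d: (7, 56, 124, 124) -> after ReLU: (7, 56, 124, 124) -> Output: (7, 56, 62, 62)

Answer: (7, 56, 62, 62)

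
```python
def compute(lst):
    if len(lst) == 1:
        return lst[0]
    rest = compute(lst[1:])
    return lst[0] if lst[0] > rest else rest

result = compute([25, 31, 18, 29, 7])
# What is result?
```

Recursive max over [25, 31, 18, 29, 7] = 31

Answer: 31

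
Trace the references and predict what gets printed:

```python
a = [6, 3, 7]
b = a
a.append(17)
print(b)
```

Key concept: basic list aliasing.
Step by step:
`a = [6, 3, 7]` → a = [6, 3, 7]
`b = a` → b = [6, 3, 7] (same object as a)
`a.append(17)` → a = [6, 3, 7, 17] (same object as b); b = [6, 3, 7, 17] (same object as a)
`print(b)` → prints [6, 3, 7, 17]

Answer: [6, 3, 7, 17]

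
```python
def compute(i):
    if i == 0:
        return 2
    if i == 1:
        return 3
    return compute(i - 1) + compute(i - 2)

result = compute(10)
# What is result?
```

Build up from base cases: compute(0)=2, compute(1)=3, compute(2)=5, compute(3)=8, compute(4)=13, compute(5)=21, compute(6)=34, ..., compute(10)=233

Answer: 233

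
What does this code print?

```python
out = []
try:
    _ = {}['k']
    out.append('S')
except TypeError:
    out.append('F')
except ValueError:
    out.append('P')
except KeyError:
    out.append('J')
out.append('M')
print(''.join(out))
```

Execution trace: 'J' (except KeyError) → 'M' (after the try/except). Output: JM

Answer: JM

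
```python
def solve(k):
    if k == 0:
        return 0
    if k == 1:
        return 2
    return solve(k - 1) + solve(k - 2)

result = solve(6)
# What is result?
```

Build up from base cases: solve(0)=0, solve(1)=2, solve(2)=2, solve(3)=4, solve(4)=6, solve(5)=10, solve(6)=16

Answer: 16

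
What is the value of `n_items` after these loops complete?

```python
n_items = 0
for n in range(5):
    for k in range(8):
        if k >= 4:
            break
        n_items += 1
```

Inner breaks at 4, outer runs 5 times
`n_items` takes the values: 0 → 1 → 2 → 3 → 4 → 5 → 6 → 7 → 8 → 9 → 10 → 11 → 12 → 13 → 14 → 15 → 16 → 17 → 18 → 19 → 20

Answer: 20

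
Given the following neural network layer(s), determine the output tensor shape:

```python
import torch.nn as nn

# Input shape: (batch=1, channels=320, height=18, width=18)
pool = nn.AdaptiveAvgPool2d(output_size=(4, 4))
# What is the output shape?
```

Input: (1, 320, 18, 18) -> Output: (1, 320, 4, 4)

Answer: (1, 320, 4, 4)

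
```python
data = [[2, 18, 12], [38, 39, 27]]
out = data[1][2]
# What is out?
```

Trace:
`data = [[2, 18, 12], [38, 39, 27]]` → data = [[2, 18, 12], [38, 39, 27]]
`out = data[1][2]` → out = 27
So out = 27

Answer: 27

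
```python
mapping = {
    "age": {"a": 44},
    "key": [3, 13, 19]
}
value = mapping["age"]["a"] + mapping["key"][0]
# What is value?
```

Trace:
`mapping = { ...` → mapping = {'age': {'a': 44}, 'key': [3, 13, 19]}
`value = mapping["age"]["a"] + mapping["key"][0]` → value = 47
So value = 47

Answer: 47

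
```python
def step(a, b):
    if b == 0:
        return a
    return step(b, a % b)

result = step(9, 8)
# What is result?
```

step(9, 8) -> step(8, 1) -> step(1, 0) -> 1

Answer: 1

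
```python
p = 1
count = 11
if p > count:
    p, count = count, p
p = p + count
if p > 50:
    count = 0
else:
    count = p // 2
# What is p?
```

Trace:
`p = 1` → p = 1
`count = 11` → count = 11
`if p > count: ...` → p > count is False → no variable changes
`p = p + count` → p = 12
`if p > 50: ...` → p > 50 is False, take else branch → count = 6
So p = 12

Answer: 12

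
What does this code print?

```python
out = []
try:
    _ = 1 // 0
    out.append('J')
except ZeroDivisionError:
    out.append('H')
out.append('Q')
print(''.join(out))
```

Execution trace: 'H' (except ZeroDivisionError) → 'Q' (after the try/except). Output: HQ

Answer: HQ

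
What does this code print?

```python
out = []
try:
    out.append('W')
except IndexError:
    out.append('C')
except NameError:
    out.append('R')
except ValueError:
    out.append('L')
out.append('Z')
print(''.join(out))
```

Execution trace: 'W' (try body, no exception) → 'Z' (after the try/except). Output: WZ

Answer: WZ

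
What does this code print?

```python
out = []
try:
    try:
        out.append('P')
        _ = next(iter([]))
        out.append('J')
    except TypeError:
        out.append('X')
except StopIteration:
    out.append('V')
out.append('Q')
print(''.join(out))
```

Execution trace: 'P' (try body) → 'V' (outer except StopIteration) → 'Q' (after the try/except). Output: PVQ

Answer: PVQ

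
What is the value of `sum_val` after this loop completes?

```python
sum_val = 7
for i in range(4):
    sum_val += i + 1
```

Start at 7, add 1 to 4 = 17
`sum_val` takes the values: 7 → 8 → 10 → 13 → 17

Answer: 17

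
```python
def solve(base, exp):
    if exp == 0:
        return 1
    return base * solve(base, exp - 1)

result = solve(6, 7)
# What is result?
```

solve(6, 7) = 6 * 6 * 6 * 6 * 6 * 6 * 6 = 279936

Answer: 279936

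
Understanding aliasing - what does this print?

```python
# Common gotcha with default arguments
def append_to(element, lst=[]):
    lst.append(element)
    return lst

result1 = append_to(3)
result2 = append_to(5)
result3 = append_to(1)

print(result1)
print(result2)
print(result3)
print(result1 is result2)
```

Key concept: mutable default argument gotcha.
Step by step:
`result1 = append_to(3)` → result1 = [3]
`result2 = append_to(5)` → result1 = [3, 5] (same object as result2); result2 = [3, 5] (same object as result1)
`result3 = append_to(1)` → result1 = [3, 5, 1] (same object as result2, result3); result2 = [3, 5, 1] (same object as result1, result3); result3 = [3, 5, 1] (same object as result1, result2)
`print(result1)` → prints [3, 5, 1]
`print(result2)` → prints [3, 5, 1]
`print(result3)` → prints [3, 5, 1]
`print(result1 is result2)` → prints True

Answer:
[3, 5, 1]
[3, 5, 1]
[3, 5, 1]
True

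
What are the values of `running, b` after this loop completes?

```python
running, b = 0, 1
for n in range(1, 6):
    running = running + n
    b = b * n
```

Sum and factorial of 1 to 5
`running, b` takes the values: (0, 1) → (1, 1) → (3, 1) → (3, 2) → (6, 2) → (6, 6) → (10, 6) → (10, 24) → (15, 24) → (15, 120)

Answer: 15, 120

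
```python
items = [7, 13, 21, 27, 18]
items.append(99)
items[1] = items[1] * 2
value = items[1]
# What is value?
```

Trace:
`items = [7, 13, 21, 27, 18]` → items = [7, 13, 21, 27, 18]
`items.append(99)` → items = [7, 13, 21, 27, 18, 99]
`items[1] = items[1] * 2` → items = [7, 26, 21, 27, 18, 99]
`value = items[1]` → value = 26
So value = 26

Answer: 26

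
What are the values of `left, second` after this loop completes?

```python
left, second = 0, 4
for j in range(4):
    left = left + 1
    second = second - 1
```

left goes 0→4, second goes 4→0
`left, second` takes the values: (0, 4) → (1, 4) → (1, 3) → (2, 3) → (2, 2) → (3, 2) → (3, 1) → (4, 1) → (4, 0)

Answer: 4, 0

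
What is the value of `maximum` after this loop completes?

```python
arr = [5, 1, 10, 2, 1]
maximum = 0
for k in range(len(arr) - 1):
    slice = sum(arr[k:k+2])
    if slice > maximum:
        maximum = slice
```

Max sum of 2-element window in [5, 1, 10, 2, 1]
`maximum` takes the values: 0 → 6 → 11 → 12

Answer: 12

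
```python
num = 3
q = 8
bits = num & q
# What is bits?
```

Trace:
`num = 3` → num = 3
`q = 8` → q = 8
`bits = num & q` → bits = 0
So bits = 0

Answer: 0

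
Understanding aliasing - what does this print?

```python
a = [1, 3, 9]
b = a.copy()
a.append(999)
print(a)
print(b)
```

Key concept: list.copy() creates independent copy.
Step by step:
`a = [1, 3, 9]` → a = [1, 3, 9]
`b = a.copy()` → b = [1, 3, 9]
`a.append(999)` → a = [1, 3, 9, 999]
`print(a)` → prints [1, 3, 9, 999]
`print(b)` → prints [1, 3, 9]

Answer:
[1, 3, 9, 999]
[1, 3, 9]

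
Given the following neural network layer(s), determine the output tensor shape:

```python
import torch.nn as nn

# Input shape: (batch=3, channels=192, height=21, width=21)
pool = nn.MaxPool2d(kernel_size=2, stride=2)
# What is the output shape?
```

Input: (3, 192, 21, 21) -> Output: (3, 192, 10, 10)

Answer: (3, 192, 10, 10)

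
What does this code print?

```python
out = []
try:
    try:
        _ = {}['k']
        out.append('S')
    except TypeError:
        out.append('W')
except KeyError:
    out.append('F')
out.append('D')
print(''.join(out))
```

Execution trace: 'F' (outer except KeyError) → 'D' (after the try/except). Output: FD

Answer: FD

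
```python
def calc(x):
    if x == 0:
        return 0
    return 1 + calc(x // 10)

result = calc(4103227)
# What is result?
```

Count of digits of 4103227: 7

Answer: 7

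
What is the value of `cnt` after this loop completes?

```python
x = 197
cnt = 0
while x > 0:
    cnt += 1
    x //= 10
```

Count digits by repeated division by 10
`cnt` takes the values: 0 → 1 → 2 → 3

Answer: 3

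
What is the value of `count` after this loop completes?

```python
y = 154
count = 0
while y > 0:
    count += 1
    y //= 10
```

Count digits by repeated division by 10
`count` takes the values: 0 → 1 → 2 → 3

Answer: 3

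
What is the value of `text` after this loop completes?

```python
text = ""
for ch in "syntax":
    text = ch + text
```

Reverse 'syntax'
`text` takes the values: "" → "s" → "ys" → "nys" → "tnys" → "atnys" → "xatnys"

Answer: "xatnys"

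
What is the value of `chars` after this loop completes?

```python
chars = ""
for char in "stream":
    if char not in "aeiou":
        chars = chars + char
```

Remove vowels from 'stream'
`chars` takes the values: "" → "s" → "st" → "str" → "strm"

Answer: "strm"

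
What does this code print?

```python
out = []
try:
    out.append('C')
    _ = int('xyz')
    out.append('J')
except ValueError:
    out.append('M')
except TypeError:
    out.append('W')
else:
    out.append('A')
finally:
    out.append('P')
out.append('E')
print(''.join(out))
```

Execution trace: 'C' (try body) → 'M' (except ValueError) → 'P' (finally) → 'E' (after the try/except). Output: CMPE

Answer: CMPE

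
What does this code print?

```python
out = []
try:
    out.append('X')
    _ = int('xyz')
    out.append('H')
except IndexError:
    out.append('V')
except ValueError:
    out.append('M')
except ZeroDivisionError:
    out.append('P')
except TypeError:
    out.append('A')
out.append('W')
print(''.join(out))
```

Execution trace: 'X' (try body) → 'M' (except ValueError) → 'W' (after the try/except). Output: XMW

Answer: XMW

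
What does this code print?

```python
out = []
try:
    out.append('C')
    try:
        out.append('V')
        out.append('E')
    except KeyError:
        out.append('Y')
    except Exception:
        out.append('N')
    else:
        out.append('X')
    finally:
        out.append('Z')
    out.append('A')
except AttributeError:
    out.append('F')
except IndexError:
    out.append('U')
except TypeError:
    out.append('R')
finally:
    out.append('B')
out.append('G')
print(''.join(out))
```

Execution trace: 'C' (try body) → 'V' (inner try body) → 'E' (inner try body, no exception) → 'X' (inner else) → 'Z' (inner finally) → 'A' (try body, no exception) → 'B' (finally) → 'G' (after the try/except). Output: CVEXZABG

Answer: CVEXZABG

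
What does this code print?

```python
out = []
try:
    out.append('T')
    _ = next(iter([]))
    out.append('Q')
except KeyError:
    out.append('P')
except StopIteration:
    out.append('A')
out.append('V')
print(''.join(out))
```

Execution trace: 'T' (try body) → 'A' (except StopIteration) → 'V' (after the try/except). Output: TAV

Answer: TAV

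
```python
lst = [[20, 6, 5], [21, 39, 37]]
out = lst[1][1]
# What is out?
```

Trace:
`lst = [[20, 6, 5], [21, 39, 37]]` → lst = [[20, 6, 5], [21, 39, 37]]
`out = lst[1][1]` → out = 39
So out = 39

Answer: 39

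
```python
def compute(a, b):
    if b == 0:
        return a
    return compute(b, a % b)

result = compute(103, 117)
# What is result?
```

compute(103, 117) -> compute(117, 103) -> compute(103, 14) -> compute(14, 5) -> compute(5, 4) -> compute(4, 1) -> compute(1, 0) -> 1

Answer: 1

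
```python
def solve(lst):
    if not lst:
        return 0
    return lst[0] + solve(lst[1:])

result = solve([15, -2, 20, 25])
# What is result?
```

15 + (-2) + 20 + 25 + 0 = 58

Answer: 58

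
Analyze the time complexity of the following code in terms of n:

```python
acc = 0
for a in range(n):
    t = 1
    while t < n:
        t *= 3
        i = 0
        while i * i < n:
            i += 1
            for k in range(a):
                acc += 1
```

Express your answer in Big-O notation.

Each loop level contributes: n × log n × √n × n. Multiplying the contributions gives O(n^2√n log n).

Answer: O(n^2√n log n)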